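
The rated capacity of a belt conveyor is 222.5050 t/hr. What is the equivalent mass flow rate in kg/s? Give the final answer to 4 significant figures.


m_dot = 222.5050 * 1000 / 3600
m_dot = 61.81 kg/s


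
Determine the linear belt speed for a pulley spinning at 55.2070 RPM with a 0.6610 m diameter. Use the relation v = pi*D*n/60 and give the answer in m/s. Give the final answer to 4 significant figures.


v = pi * 0.6610 * 55.2070 / 60
v = 1.911 m/s


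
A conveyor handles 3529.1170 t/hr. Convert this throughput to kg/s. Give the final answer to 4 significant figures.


m_dot = 3529.1170 * 1000 / 3600
m_dot = 980.3 kg/s


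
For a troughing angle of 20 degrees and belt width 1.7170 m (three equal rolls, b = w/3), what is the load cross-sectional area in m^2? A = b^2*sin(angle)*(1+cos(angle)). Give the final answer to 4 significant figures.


b = 1.7170/3 = 0.572333 m
A = 0.572333^2 * sin(20 deg) * (1 + cos(20 deg))
A = 0.2173 m^2


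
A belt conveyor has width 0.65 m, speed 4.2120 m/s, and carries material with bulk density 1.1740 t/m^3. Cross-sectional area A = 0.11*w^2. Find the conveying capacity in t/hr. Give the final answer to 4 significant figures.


A = 0.11 * 0.65^2 = 0.046475 m^2
C = 0.046475 * 4.2120 * 1.1740 * 3600
C = 827.3 t/hr


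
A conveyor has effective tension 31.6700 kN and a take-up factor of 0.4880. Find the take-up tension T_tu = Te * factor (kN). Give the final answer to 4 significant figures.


T_tu = 31.6700 * 0.4880
T_tu = 15.45 kN


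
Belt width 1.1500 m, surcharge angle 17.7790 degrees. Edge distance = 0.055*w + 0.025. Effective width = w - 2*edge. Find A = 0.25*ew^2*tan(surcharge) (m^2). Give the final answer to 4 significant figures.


edge = 0.055*1.1500 + 0.025 = 0.08825 m
ew = 1.1500 - 2*0.08825 = 0.9735 m
A = 0.25 * 0.9735^2 * tan(17.7790 deg)
A = 0.07597 m^2


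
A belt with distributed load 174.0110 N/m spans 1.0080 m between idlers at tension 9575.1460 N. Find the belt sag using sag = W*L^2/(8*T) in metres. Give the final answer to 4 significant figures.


sag = 174.0110 * 1.0080^2 / (8 * 9575.1460)
sag = 0.002308 m


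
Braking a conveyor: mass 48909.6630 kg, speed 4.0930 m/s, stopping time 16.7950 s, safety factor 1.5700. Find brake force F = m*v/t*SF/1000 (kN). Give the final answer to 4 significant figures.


F = 48909.6630 * 4.0930 / 16.7950 * 1.5700 / 1000
F = 18.71 kN


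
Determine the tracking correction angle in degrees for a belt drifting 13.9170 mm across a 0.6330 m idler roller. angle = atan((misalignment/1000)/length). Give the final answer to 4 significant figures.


misalign_m = 13.9170 / 1000 = 0.013917 m
angle = atan(0.013917 / 0.6330)
angle = 1.259 deg


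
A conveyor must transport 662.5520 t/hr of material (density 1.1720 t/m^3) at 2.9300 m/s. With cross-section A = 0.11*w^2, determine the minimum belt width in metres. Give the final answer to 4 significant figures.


A_req = 662.5520 / (2.9300 * 1.1720 * 3600) = 0.0535947 m^2
w = sqrt(0.0535947 / 0.11)
w = 0.6980 m


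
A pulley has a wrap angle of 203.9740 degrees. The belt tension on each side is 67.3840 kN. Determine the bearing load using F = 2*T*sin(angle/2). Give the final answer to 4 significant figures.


F = 2 * 67.3840 * sin(203.9740/2 deg)
F = 131.8 kN


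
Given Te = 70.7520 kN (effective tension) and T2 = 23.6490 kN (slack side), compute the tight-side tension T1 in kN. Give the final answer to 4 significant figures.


T1 = Te + T2 = 70.7520 + 23.6490
T1 = 94.40 kN


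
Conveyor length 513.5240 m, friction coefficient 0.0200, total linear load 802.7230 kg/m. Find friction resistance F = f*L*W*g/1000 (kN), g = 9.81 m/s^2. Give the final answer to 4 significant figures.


F = 0.0200 * 513.5240 * 802.7230 * 9.81 / 1000
F = 80.88 kN


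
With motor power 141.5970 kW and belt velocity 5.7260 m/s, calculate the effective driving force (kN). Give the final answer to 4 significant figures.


Te = P / v = 141.5970 / 5.7260
Te = 24.73 kN


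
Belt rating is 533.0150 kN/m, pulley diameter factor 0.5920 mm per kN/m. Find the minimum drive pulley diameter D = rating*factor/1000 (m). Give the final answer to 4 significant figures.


D = 533.0150 * 0.5920 / 1000
D = 0.3155 m


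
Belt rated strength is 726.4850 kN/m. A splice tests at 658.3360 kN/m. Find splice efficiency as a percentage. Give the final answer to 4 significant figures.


Eff = 658.3360 / 726.4850 * 100
Eff = 90.62 %


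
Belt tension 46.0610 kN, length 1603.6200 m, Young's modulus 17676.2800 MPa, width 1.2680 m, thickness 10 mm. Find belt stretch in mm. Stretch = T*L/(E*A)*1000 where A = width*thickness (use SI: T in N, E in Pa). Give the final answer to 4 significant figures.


A = 1.2680 * 0.01 = 0.01268 m^2
Stretch = 46.0610*1000 * 1603.6200 / (17676.2800e6 * 0.01268) * 1000
Stretch = 329.6 mm


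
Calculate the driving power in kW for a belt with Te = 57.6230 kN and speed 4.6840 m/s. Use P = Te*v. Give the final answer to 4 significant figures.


P = Te * v = 57.6230 * 4.6840
P = 269.9 kW


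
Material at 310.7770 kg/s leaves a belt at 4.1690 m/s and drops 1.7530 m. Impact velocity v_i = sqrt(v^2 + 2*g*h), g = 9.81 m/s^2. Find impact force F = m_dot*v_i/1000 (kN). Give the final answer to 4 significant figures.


v_i = sqrt(4.1690^2 + 2*9.81*1.7530) = 7.19544 m/s
F = 310.7770 * 7.19544 / 1000
F = 2.236 kN


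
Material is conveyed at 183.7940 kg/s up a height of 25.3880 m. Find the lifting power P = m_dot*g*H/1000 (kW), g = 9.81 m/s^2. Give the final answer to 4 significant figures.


P = 183.7940 * 9.81 * 25.3880 / 1000
P = 45.78 kW


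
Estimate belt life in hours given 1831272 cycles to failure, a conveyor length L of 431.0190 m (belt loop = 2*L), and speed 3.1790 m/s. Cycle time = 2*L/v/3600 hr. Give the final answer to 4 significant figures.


cycle_time = 2 * 431.0190 / 3.1790 / 3600 = 0.075324 hr
life = 1831272 * 0.075324 = 137900 hours


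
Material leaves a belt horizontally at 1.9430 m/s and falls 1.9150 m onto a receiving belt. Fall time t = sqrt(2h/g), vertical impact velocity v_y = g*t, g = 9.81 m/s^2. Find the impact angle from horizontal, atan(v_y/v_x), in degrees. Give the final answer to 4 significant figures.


t = sqrt(2*1.9150/9.81) = 0.624834 s
v_y = 9.81 * 0.624834 = 6.12962 m/s
angle = atan(6.12962 / 1.9430) = 72.41 deg


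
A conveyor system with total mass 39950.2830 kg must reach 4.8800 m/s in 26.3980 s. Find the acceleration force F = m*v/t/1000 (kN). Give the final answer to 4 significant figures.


F = 39950.2830 * 4.8800 / 26.3980 / 1000
F = 7.385 kN


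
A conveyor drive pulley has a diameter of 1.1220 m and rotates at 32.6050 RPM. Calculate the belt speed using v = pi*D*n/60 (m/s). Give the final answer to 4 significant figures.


v = pi * 1.1220 * 32.6050 / 60
v = 1.915 m/s


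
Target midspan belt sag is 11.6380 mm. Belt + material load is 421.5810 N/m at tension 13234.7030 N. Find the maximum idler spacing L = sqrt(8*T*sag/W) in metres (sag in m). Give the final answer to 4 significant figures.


sag = 11.6380/1000 = 0.011638 m
L = sqrt(8 * 13234.7030 * 0.011638 / 421.5810)
L = 1.710 m


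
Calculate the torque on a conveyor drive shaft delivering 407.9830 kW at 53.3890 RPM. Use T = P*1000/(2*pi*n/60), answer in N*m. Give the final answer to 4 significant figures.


omega = 2*pi*53.3890/60 = 5.59088 rad/s
T = 407.9830*1000 / 5.59088
T = 72970 N*m


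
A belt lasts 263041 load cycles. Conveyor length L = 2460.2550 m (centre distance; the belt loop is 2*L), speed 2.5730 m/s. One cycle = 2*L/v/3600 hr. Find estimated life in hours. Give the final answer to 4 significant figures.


cycle_time = 2 * 2460.2550 / 2.5730 / 3600 = 0.531212 hr
life = 263041 * 0.531212 = 139700 hours


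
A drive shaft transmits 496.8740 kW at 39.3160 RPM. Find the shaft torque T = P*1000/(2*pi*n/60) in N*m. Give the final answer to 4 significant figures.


omega = 2*pi*39.3160/60 = 4.11716 rad/s
T = 496.8740*1000 / 4.11716
T = 120700 N*m


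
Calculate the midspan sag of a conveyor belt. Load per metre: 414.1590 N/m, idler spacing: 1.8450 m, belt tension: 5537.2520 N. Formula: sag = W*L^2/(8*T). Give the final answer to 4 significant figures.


sag = 414.1590 * 1.8450^2 / (8 * 5537.2520)
sag = 0.03183 m


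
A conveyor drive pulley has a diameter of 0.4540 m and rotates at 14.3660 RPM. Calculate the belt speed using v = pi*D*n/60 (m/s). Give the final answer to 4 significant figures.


v = pi * 0.4540 * 14.3660 / 60
v = 0.3415 m/s


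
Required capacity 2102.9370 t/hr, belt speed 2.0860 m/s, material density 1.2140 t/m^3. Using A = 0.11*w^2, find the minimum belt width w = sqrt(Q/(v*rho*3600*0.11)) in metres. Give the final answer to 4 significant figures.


A_req = 2102.9370 / (2.0860 * 1.2140 * 3600) = 0.23067 m^2
w = sqrt(0.23067 / 0.11)
w = 1.448 m


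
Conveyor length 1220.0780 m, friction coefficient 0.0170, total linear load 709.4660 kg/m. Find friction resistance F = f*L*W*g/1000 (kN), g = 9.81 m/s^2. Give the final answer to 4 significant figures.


F = 0.0170 * 1220.0780 * 709.4660 * 9.81 / 1000
F = 144.4 kN


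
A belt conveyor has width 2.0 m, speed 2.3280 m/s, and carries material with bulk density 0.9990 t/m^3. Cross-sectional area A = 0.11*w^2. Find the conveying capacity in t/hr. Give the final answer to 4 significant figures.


A = 0.11 * 2.0^2 = 0.44 m^2
C = 0.44 * 2.3280 * 0.9990 * 3600
C = 3684 t/hr


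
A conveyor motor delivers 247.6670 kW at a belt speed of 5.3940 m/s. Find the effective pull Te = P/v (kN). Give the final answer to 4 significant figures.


Te = P / v = 247.6670 / 5.3940
Te = 45.92 kN


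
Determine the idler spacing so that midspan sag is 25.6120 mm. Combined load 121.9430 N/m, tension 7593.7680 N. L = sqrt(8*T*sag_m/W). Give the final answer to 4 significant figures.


sag = 25.6120/1000 = 0.025612 m
L = sqrt(8 * 7593.7680 * 0.025612 / 121.9430)
L = 3.572 m


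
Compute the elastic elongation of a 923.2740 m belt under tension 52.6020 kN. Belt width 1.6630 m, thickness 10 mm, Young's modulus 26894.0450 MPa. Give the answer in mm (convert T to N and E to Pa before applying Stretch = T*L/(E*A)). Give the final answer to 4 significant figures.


A = 1.6630 * 0.01 = 0.01663 m^2
Stretch = 52.6020*1000 * 923.2740 / (26894.0450e6 * 0.01663) * 1000
Stretch = 108.6 mm


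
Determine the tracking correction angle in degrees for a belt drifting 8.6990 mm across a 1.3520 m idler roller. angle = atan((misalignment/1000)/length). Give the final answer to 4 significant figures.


misalign_m = 8.6990 / 1000 = 0.008699 m
angle = atan(0.008699 / 1.3520)
angle = 0.3686 deg


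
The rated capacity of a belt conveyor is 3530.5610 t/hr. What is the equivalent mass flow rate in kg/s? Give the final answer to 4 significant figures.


m_dot = 3530.5610 * 1000 / 3600
m_dot = 980.7 kg/s


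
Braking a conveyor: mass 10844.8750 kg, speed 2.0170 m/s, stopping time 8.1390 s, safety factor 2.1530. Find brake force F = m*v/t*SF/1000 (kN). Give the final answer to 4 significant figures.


F = 10844.8750 * 2.0170 / 8.1390 * 2.1530 / 1000
F = 5.786 kN


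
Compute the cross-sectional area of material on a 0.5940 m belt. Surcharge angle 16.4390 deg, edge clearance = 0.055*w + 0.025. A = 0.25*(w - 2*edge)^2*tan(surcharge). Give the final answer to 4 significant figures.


edge = 0.055*0.5940 + 0.025 = 0.05767 m
ew = 0.5940 - 2*0.05767 = 0.47866 m
A = 0.25 * 0.47866^2 * tan(16.4390 deg)
A = 0.01690 m^2


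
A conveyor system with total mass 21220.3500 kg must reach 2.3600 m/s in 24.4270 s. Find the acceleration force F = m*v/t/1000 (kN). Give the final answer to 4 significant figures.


F = 21220.3500 * 2.3600 / 24.4270 / 1000
F = 2.050 kN


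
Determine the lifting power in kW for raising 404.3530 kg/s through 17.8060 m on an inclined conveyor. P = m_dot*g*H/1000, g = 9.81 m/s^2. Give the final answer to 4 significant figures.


P = 404.3530 * 9.81 * 17.8060 / 1000
P = 70.63 kW


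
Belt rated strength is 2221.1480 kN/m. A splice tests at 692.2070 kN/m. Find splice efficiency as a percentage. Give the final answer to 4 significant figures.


Eff = 692.2070 / 2221.1480 * 100
Eff = 31.16 %


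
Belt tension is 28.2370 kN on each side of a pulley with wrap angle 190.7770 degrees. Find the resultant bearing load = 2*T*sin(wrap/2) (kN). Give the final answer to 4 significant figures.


F = 2 * 28.2370 * sin(190.7770/2 deg)
F = 56.22 kN


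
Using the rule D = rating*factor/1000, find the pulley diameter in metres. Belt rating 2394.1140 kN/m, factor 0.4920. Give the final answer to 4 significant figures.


D = 2394.1140 * 0.4920 / 1000
D = 1.178 m


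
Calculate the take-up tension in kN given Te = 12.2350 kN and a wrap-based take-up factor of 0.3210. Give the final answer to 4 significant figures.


T_tu = 12.2350 * 0.3210
T_tu = 3.927 kN


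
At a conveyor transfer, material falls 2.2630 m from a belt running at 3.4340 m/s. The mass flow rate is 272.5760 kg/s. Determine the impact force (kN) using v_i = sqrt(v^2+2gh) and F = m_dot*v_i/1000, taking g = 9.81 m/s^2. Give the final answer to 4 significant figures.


v_i = sqrt(3.4340^2 + 2*9.81*2.2630) = 7.49616 m/s
F = 272.5760 * 7.49616 / 1000
F = 2.043 kN


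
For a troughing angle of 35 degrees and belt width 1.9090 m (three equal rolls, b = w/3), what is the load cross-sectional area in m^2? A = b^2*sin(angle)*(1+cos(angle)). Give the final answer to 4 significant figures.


b = 1.9090/3 = 0.636333 m
A = 0.636333^2 * sin(35 deg) * (1 + cos(35 deg))
A = 0.4225 m^2


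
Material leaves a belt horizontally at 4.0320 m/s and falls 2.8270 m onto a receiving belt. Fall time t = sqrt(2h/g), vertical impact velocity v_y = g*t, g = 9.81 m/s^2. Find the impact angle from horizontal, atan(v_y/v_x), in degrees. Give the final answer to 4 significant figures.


t = sqrt(2*2.8270/9.81) = 0.759178 s
v_y = 9.81 * 0.759178 = 7.44754 m/s
angle = atan(7.44754 / 4.0320) = 61.57 deg


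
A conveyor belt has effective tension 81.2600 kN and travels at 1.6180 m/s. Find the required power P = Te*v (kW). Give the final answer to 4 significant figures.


P = Te * v = 81.2600 * 1.6180
P = 131.5 kW


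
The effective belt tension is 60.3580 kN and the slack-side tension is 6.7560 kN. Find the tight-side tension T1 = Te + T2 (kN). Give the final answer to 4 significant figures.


T1 = Te + T2 = 60.3580 + 6.7560
T1 = 67.11 kN


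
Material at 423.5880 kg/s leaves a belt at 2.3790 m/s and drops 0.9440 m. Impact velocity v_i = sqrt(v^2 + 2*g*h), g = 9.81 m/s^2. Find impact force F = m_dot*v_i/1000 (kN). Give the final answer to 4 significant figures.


v_i = sqrt(2.3790^2 + 2*9.81*0.9440) = 4.91741 m/s
F = 423.5880 * 4.91741 / 1000
F = 2.083 kN


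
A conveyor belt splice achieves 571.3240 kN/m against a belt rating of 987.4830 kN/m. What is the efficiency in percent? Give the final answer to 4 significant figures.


Eff = 571.3240 / 987.4830 * 100
Eff = 57.86 %


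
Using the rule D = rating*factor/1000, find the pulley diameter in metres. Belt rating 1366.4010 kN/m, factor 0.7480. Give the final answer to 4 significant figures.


D = 1366.4010 * 0.7480 / 1000
D = 1.022 m


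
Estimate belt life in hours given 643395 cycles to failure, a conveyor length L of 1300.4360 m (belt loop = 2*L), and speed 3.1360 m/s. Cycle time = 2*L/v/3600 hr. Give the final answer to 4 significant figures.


cycle_time = 2 * 1300.4360 / 3.1360 / 3600 = 0.230378 hr
life = 643395 * 0.230378 = 148200 hours


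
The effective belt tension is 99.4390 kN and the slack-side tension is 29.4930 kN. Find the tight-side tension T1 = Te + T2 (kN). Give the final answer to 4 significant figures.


T1 = Te + T2 = 99.4390 + 29.4930
T1 = 128.9 kN


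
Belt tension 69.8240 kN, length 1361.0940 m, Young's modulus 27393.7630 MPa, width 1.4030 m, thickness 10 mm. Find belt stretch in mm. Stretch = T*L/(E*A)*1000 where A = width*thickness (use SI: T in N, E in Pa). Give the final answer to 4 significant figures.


A = 1.4030 * 0.01 = 0.01403 m^2
Stretch = 69.8240*1000 * 1361.0940 / (27393.7630e6 * 0.01403) * 1000
Stretch = 247.3 mm


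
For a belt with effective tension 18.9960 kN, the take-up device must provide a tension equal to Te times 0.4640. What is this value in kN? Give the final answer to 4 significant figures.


T_tu = 18.9960 * 0.4640
T_tu = 8.814 kN


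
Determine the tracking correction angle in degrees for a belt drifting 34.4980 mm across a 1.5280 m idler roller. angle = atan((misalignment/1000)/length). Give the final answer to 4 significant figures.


misalign_m = 34.4980 / 1000 = 0.034498 m
angle = atan(0.034498 / 1.5280)
angle = 1.293 deg


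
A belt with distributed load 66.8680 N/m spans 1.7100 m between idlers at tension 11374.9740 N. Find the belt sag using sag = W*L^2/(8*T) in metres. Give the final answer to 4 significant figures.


sag = 66.8680 * 1.7100^2 / (8 * 11374.9740)
sag = 0.002149 m


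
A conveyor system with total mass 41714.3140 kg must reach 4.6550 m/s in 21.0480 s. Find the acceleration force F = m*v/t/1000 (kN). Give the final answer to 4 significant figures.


F = 41714.3140 * 4.6550 / 21.0480 / 1000
F = 9.226 kN


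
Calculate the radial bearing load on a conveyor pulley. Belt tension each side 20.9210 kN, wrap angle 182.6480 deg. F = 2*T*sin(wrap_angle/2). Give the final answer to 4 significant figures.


F = 2 * 20.9210 * sin(182.6480/2 deg)
F = 41.83 kN


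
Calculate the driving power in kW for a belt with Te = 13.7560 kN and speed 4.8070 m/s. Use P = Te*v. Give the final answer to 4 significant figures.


P = Te * v = 13.7560 * 4.8070
P = 66.13 kW


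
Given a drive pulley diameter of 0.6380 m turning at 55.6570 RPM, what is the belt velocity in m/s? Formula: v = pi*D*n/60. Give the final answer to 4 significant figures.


v = pi * 0.6380 * 55.6570 / 60
v = 1.859 m/s


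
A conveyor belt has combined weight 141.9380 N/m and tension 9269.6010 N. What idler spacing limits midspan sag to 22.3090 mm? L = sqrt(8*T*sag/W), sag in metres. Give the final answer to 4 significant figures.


sag = 22.3090/1000 = 0.022309 m
L = sqrt(8 * 9269.6010 * 0.022309 / 141.9380)
L = 3.414 m


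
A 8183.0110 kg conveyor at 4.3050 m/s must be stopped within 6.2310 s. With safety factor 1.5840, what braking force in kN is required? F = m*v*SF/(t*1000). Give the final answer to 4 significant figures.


F = 8183.0110 * 4.3050 / 6.2310 * 1.5840 / 1000
F = 8.955 kN


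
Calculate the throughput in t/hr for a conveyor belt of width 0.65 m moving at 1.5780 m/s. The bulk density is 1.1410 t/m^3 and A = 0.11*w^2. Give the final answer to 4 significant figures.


A = 0.11 * 0.65^2 = 0.046475 m^2
C = 0.046475 * 1.5780 * 1.1410 * 3600
C = 301.2 t/hr


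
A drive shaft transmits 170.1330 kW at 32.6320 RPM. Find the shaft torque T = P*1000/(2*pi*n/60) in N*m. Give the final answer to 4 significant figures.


omega = 2*pi*32.6320/60 = 3.41722 rad/s
T = 170.1330*1000 / 3.41722
T = 49790 N*m


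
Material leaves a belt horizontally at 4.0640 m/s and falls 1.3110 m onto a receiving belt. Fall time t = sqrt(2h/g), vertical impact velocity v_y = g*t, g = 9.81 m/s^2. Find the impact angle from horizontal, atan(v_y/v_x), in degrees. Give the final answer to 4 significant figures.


t = sqrt(2*1.3110/9.81) = 0.51699 s
v_y = 9.81 * 0.51699 = 5.07167 m/s
angle = atan(5.07167 / 4.0640) = 51.29 deg


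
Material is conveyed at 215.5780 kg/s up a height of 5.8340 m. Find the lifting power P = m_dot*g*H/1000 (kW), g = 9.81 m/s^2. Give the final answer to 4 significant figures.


P = 215.5780 * 9.81 * 5.8340 / 1000
P = 12.34 kW


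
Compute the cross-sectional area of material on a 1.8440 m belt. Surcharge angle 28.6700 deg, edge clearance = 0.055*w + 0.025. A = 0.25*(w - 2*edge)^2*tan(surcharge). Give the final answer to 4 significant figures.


edge = 0.055*1.8440 + 0.025 = 0.12642 m
ew = 1.8440 - 2*0.12642 = 1.59116 m
A = 0.25 * 1.59116^2 * tan(28.6700 deg)
A = 0.3461 m^2


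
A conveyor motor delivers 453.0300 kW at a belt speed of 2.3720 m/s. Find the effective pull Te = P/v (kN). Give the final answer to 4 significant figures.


Te = P / v = 453.0300 / 2.3720
Te = 191.0 kN


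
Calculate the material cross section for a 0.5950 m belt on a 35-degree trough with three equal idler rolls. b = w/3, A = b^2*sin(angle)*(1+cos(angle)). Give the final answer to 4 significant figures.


b = 0.5950/3 = 0.198333 m
A = 0.198333^2 * sin(35 deg) * (1 + cos(35 deg))
A = 0.04104 m^2


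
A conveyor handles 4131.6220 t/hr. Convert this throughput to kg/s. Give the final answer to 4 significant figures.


m_dot = 4131.6220 * 1000 / 3600
m_dot = 1148 kg/s


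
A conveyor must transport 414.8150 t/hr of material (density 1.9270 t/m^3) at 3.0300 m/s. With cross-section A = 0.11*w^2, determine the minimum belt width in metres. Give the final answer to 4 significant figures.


A_req = 414.8150 / (3.0300 * 1.9270 * 3600) = 0.0197346 m^2
w = sqrt(0.0197346 / 0.11)
w = 0.4236 m


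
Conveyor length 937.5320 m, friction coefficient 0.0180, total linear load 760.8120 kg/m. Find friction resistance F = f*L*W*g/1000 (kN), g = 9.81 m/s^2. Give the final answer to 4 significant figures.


F = 0.0180 * 937.5320 * 760.8120 * 9.81 / 1000
F = 126.0 kN


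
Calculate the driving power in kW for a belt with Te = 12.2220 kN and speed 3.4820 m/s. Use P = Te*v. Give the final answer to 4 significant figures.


P = Te * v = 12.2220 * 3.4820
P = 42.56 kW


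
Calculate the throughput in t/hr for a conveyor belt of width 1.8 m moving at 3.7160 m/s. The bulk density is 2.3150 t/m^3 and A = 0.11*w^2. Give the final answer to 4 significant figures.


A = 0.11 * 1.8^2 = 0.3564 m^2
C = 0.3564 * 3.7160 * 2.3150 * 3600
C = 11040 t/hr


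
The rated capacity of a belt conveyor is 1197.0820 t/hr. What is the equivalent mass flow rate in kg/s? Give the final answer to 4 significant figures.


m_dot = 1197.0820 * 1000 / 3600
m_dot = 332.5 kg/s


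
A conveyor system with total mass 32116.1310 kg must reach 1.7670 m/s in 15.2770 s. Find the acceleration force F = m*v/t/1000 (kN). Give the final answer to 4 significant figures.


F = 32116.1310 * 1.7670 / 15.2770 / 1000
F = 3.715 kN


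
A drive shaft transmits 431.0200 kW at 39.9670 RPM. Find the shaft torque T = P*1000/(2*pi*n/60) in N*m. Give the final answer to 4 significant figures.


omega = 2*pi*39.9670/60 = 4.18533 rad/s
T = 431.0200*1000 / 4.18533
T = 103000 N*m


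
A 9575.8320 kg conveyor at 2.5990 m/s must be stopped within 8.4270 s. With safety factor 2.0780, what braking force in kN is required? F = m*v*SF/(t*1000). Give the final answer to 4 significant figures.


F = 9575.8320 * 2.5990 / 8.4270 * 2.0780 / 1000
F = 6.137 kN


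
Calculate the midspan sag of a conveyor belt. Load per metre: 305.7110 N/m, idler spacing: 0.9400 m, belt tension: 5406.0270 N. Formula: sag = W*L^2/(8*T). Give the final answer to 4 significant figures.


sag = 305.7110 * 0.9400^2 / (8 * 5406.0270)
sag = 0.006246 m


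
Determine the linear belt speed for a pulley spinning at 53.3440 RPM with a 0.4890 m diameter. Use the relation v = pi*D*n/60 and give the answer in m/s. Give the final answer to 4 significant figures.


v = pi * 0.4890 * 53.3440 / 60
v = 1.366 m/s


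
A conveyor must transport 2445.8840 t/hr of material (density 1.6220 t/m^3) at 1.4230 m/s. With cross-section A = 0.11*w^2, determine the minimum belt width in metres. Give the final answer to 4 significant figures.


A_req = 2445.8840 / (1.4230 * 1.6220 * 3600) = 0.294359 m^2
w = sqrt(0.294359 / 0.11)
w = 1.636 m


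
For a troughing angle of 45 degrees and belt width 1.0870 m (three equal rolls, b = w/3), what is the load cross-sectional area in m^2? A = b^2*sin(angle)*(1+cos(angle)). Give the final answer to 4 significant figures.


b = 1.0870/3 = 0.362333 m
A = 0.362333^2 * sin(45 deg) * (1 + cos(45 deg))
A = 0.1585 m^2


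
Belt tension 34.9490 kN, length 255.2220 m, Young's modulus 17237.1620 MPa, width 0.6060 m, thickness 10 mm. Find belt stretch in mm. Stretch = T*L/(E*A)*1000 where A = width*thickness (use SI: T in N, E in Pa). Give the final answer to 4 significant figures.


A = 0.6060 * 0.01 = 0.00606 m^2
Stretch = 34.9490*1000 * 255.2220 / (17237.1620e6 * 0.00606) * 1000
Stretch = 85.39 mm


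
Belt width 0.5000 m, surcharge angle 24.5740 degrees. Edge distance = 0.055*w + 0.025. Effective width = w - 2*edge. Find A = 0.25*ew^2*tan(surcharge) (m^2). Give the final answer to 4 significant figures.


edge = 0.055*0.5000 + 0.025 = 0.0525 m
ew = 0.5000 - 2*0.0525 = 0.395 m
A = 0.25 * 0.395^2 * tan(24.5740 deg)
A = 0.01784 m^2


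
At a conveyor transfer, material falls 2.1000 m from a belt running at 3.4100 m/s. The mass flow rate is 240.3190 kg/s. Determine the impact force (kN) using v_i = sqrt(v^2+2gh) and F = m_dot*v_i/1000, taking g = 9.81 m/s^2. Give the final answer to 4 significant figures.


v_i = sqrt(3.4100^2 + 2*9.81*2.1000) = 7.26843 m/s
F = 240.3190 * 7.26843 / 1000
F = 1.747 kN


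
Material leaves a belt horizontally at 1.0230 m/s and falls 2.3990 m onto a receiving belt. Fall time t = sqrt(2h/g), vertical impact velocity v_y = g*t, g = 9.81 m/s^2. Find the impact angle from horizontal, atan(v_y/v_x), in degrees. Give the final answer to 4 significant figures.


t = sqrt(2*2.3990/9.81) = 0.699352 s
v_y = 9.81 * 0.699352 = 6.86064 m/s
angle = atan(6.86064 / 1.0230) = 81.52 deg


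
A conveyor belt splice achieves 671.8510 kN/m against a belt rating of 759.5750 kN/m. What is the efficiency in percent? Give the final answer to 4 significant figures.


Eff = 671.8510 / 759.5750 * 100
Eff = 88.45 %


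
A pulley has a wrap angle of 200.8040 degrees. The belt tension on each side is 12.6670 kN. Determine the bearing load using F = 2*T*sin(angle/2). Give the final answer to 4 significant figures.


F = 2 * 12.6670 * sin(200.8040/2 deg)
F = 24.92 kN


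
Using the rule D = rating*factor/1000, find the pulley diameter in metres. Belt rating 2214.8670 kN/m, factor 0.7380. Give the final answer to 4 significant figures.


D = 2214.8670 * 0.7380 / 1000
D = 1.635 m


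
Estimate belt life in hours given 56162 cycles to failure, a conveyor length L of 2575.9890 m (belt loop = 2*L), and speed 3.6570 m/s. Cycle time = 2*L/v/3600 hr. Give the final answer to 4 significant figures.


cycle_time = 2 * 2575.9890 / 3.6570 / 3600 = 0.391333 hr
life = 56162 * 0.391333 = 21980 hours


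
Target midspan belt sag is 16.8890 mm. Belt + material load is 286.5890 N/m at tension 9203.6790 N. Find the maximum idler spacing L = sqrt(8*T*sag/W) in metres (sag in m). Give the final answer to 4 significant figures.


sag = 16.8890/1000 = 0.016889 m
L = sqrt(8 * 9203.6790 * 0.016889 / 286.5890)
L = 2.083 m


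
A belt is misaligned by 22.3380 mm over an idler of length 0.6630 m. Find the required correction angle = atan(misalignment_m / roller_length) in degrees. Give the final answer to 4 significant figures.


misalign_m = 22.3380 / 1000 = 0.022338 m
angle = atan(0.022338 / 0.6630)
angle = 1.930 deg


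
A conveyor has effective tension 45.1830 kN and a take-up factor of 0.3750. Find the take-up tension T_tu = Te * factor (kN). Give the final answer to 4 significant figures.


T_tu = 45.1830 * 0.3750
T_tu = 16.94 kN


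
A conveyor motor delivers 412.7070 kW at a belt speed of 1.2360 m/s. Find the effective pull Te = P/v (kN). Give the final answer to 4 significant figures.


Te = P / v = 412.7070 / 1.2360
Te = 333.9 kN


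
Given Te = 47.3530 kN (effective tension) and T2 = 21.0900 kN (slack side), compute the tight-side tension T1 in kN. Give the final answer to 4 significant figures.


T1 = Te + T2 = 47.3530 + 21.0900
T1 = 68.44 kN


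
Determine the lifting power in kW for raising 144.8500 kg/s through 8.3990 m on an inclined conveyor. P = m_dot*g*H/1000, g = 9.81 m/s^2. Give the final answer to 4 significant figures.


P = 144.8500 * 9.81 * 8.3990 / 1000
P = 11.93 kW


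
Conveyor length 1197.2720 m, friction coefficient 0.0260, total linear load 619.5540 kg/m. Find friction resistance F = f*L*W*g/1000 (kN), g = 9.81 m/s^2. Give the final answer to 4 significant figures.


F = 0.0260 * 1197.2720 * 619.5540 * 9.81 / 1000
F = 189.2 kN


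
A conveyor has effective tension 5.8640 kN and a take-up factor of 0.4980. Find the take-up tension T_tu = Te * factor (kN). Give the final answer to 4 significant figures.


T_tu = 5.8640 * 0.4980
T_tu = 2.920 kN


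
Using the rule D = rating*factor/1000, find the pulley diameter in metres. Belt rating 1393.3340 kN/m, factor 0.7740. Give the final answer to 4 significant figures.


D = 1393.3340 * 0.7740 / 1000
D = 1.078 m


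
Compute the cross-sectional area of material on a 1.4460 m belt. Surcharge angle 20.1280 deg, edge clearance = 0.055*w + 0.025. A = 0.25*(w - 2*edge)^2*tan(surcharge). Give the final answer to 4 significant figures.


edge = 0.055*1.4460 + 0.025 = 0.10453 m
ew = 1.4460 - 2*0.10453 = 1.23694 m
A = 0.25 * 1.23694^2 * tan(20.1280 deg)
A = 0.1402 m^2


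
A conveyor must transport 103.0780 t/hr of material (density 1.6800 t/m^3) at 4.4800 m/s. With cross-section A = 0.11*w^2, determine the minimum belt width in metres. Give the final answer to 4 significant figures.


A_req = 103.0780 / (4.4800 * 1.6800 * 3600) = 0.00380431 m^2
w = sqrt(0.00380431 / 0.11)
w = 0.1860 m


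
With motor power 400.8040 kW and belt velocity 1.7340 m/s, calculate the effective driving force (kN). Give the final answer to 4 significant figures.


Te = P / v = 400.8040 / 1.7340
Te = 231.1 kN


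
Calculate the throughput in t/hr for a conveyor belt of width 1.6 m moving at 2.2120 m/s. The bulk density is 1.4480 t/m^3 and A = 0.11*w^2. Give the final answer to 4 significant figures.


A = 0.11 * 1.6^2 = 0.2816 m^2
C = 0.2816 * 2.2120 * 1.4480 * 3600
C = 3247 t/hr


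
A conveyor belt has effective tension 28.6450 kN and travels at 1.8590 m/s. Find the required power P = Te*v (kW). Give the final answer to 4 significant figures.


P = Te * v = 28.6450 * 1.8590
P = 53.25 kW


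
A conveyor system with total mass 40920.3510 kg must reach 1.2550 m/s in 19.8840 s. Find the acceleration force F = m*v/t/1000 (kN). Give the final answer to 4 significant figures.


F = 40920.3510 * 1.2550 / 19.8840 / 1000
F = 2.583 kN


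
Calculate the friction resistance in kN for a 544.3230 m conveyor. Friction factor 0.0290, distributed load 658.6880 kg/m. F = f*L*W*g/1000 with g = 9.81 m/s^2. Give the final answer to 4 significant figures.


F = 0.0290 * 544.3230 * 658.6880 * 9.81 / 1000
F = 102.0 kN


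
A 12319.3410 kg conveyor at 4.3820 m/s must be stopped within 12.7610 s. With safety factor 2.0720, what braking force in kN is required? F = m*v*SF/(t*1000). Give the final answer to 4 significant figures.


F = 12319.3410 * 4.3820 / 12.7610 * 2.0720 / 1000
F = 8.765 kN


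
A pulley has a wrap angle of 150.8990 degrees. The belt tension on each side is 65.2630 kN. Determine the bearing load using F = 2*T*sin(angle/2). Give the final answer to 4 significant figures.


F = 2 * 65.2630 * sin(150.8990/2 deg)
F = 126.3 kN


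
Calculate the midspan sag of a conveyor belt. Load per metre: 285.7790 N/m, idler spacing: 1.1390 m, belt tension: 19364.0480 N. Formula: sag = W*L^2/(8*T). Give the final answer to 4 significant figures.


sag = 285.7790 * 1.1390^2 / (8 * 19364.0480)
sag = 0.002393 m


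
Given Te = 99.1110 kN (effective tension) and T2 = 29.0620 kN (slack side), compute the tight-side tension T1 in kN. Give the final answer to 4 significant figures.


T1 = Te + T2 = 99.1110 + 29.0620
T1 = 128.2 kN


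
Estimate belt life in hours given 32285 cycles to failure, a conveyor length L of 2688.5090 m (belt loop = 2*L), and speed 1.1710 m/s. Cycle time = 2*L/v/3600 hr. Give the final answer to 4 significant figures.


cycle_time = 2 * 2688.5090 / 1.1710 / 3600 = 1.2755 hr
life = 32285 * 1.2755 = 41180 hours


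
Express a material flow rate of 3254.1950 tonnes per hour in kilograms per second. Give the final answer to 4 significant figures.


m_dot = 3254.1950 * 1000 / 3600
m_dot = 903.9 kg/s


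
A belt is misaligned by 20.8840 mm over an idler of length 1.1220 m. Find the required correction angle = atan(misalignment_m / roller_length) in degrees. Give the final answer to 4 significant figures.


misalign_m = 20.8840 / 1000 = 0.020884 m
angle = atan(0.020884 / 1.1220)
angle = 1.066 deg


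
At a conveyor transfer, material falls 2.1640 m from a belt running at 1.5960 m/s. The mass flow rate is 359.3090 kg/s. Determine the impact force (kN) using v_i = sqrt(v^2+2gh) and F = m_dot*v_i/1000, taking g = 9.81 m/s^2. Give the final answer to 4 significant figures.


v_i = sqrt(1.5960^2 + 2*9.81*2.1640) = 6.70857 m/s
F = 359.3090 * 6.70857 / 1000
F = 2.410 kN


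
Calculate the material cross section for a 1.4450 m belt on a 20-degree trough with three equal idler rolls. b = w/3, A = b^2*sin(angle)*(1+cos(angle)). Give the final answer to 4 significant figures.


b = 1.4450/3 = 0.481667 m
A = 0.481667^2 * sin(20 deg) * (1 + cos(20 deg))
A = 0.1539 m^2


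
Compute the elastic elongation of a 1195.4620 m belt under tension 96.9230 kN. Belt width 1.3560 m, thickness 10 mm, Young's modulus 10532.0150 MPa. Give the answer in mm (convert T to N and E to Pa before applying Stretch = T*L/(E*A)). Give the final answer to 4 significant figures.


A = 1.3560 * 0.01 = 0.01356 m^2
Stretch = 96.9230*1000 * 1195.4620 / (10532.0150e6 * 0.01356) * 1000
Stretch = 811.3 mm


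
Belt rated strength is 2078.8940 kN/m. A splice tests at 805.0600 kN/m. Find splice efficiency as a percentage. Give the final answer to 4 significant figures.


Eff = 805.0600 / 2078.8940 * 100
Eff = 38.73 %


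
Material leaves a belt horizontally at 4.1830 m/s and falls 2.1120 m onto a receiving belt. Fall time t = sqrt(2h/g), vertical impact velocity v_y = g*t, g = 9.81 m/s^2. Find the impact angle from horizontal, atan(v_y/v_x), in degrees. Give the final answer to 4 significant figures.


t = sqrt(2*2.1120/9.81) = 0.656187 s
v_y = 9.81 * 0.656187 = 6.43719 m/s
angle = atan(6.43719 / 4.1830) = 56.98 deg


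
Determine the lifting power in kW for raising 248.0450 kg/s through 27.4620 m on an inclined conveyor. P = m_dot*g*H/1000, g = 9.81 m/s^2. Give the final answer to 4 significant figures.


P = 248.0450 * 9.81 * 27.4620 / 1000
P = 66.82 kW


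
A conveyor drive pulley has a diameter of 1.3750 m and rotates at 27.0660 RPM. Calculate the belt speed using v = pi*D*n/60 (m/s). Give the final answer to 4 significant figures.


v = pi * 1.3750 * 27.0660 / 60
v = 1.949 m/s


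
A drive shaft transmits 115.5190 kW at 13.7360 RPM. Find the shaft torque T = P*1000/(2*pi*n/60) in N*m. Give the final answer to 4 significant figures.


omega = 2*pi*13.7360/60 = 1.43843 rad/s
T = 115.5190*1000 / 1.43843
T = 80310 N*m


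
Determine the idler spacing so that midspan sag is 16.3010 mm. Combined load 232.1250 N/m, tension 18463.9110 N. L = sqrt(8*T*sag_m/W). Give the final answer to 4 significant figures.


sag = 16.3010/1000 = 0.016301 m
L = sqrt(8 * 18463.9110 * 0.016301 / 232.1250)
L = 3.221 m


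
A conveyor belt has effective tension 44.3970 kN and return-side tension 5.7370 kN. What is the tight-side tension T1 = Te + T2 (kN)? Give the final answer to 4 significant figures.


T1 = Te + T2 = 44.3970 + 5.7370
T1 = 50.13 kN


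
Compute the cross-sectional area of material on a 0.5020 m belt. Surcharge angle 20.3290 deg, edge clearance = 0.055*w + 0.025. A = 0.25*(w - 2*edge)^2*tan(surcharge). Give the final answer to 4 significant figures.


edge = 0.055*0.5020 + 0.025 = 0.05261 m
ew = 0.5020 - 2*0.05261 = 0.39678 m
A = 0.25 * 0.39678^2 * tan(20.3290 deg)
A = 0.01458 m^2


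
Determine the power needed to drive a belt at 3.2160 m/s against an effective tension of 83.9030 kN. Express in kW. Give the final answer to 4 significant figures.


P = Te * v = 83.9030 * 3.2160
P = 269.8 kW


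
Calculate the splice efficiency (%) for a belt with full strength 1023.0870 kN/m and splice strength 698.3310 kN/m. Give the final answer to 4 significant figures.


Eff = 698.3310 / 1023.0870 * 100
Eff = 68.26 %


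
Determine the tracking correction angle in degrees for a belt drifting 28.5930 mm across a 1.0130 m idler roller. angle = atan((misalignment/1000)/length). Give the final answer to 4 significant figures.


misalign_m = 28.5930 / 1000 = 0.028593 m
angle = atan(0.028593 / 1.0130)
angle = 1.617 deg


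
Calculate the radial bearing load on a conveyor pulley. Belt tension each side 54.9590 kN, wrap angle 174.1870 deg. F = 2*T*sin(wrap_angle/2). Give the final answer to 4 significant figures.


F = 2 * 54.9590 * sin(174.1870/2 deg)
F = 109.8 kN


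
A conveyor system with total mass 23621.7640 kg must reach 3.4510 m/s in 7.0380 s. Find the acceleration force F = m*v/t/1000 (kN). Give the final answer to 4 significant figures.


F = 23621.7640 * 3.4510 / 7.0380 / 1000
F = 11.58 kN


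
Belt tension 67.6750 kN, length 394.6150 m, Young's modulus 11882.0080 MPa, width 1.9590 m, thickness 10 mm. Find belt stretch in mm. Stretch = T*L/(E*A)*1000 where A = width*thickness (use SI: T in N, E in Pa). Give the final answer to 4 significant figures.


A = 1.9590 * 0.01 = 0.01959 m^2
Stretch = 67.6750*1000 * 394.6150 / (11882.0080e6 * 0.01959) * 1000
Stretch = 114.7 mm


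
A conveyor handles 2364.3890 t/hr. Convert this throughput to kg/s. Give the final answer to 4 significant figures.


m_dot = 2364.3890 * 1000 / 3600
m_dot = 656.8 kg/s


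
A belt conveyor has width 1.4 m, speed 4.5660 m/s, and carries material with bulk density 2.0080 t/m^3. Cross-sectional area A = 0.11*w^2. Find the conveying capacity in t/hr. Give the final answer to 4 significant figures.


A = 0.11 * 1.4^2 = 0.2156 m^2
C = 0.2156 * 4.5660 * 2.0080 * 3600
C = 7116 t/hr


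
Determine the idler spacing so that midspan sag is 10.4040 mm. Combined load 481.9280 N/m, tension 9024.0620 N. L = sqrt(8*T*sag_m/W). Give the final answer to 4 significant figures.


sag = 10.4040/1000 = 0.010404 m
L = sqrt(8 * 9024.0620 * 0.010404 / 481.9280)
L = 1.248 m


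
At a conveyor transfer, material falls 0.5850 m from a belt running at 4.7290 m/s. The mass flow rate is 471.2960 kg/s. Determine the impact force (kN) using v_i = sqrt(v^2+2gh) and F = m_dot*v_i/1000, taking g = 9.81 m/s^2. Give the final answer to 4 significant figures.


v_i = sqrt(4.7290^2 + 2*9.81*0.5850) = 5.81731 m/s
F = 471.2960 * 5.81731 / 1000
F = 2.742 kN


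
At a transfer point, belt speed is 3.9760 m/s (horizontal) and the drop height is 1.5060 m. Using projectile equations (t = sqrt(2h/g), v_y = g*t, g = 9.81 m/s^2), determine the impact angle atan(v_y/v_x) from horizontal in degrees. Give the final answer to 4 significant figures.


t = sqrt(2*1.5060/9.81) = 0.554106 s
v_y = 9.81 * 0.554106 = 5.43578 m/s
angle = atan(5.43578 / 3.9760) = 53.82 deg


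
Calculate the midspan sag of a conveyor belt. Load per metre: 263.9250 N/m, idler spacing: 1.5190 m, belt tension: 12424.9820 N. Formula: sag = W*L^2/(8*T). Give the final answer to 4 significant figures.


sag = 263.9250 * 1.5190^2 / (8 * 12424.9820)
sag = 0.006126 m


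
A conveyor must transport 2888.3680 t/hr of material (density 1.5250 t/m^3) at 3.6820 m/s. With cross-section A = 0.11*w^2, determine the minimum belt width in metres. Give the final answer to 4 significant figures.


A_req = 2888.3680 / (3.6820 * 1.5250 * 3600) = 0.142888 m^2
w = sqrt(0.142888 / 0.11)
w = 1.140 m


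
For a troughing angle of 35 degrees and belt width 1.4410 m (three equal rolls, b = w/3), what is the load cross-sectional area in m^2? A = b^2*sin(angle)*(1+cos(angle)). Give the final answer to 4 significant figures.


b = 1.4410/3 = 0.480333 m
A = 0.480333^2 * sin(35 deg) * (1 + cos(35 deg))
A = 0.2407 m^2
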